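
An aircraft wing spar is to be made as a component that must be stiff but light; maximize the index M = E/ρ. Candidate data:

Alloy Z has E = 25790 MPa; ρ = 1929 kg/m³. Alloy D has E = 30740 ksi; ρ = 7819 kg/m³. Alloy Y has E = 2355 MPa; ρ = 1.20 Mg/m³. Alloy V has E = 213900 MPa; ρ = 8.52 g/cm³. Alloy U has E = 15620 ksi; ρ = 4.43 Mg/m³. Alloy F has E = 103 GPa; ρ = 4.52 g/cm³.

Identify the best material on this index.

alloy D

In SI units:
  alloy Z: E = 25.79 GPa, ρ = 1929 kg/m³
  alloy D: E = 211.9 GPa, ρ = 7819 kg/m³
  alloy Y: E = 2.355 GPa, ρ = 1200 kg/m³
  alloy V: E = 213.9 GPa, ρ = 8520 kg/m³
  alloy U: E = 107.7 GPa, ρ = 4430 kg/m³
  alloy F: E = 103.0 GPa, ρ = 4520 kg/m³
  alloy D: M = 27.1 MN·m/kg
  alloy V: M = 25.1 MN·m/kg
  alloy U: M = 24.3 MN·m/kg
  alloy F: M = 22.8 MN·m/kg
  alloy Z: M = 13.4 MN·m/kg
  alloy Y: M = 1.96 MN·m/kg
Highest index: alloy D.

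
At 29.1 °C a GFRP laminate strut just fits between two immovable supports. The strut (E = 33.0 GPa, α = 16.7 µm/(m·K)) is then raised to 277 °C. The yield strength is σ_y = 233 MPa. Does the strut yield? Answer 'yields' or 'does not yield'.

ΔT = 247.9 K. Constrained thermal stress σ = E·α·ΔT = 33.00×10³ MPa × 16.7×10⁻⁶ × 247.9 = 137 MPa (compressive).
Compare to σ_y = 233 MPa: σ < σ_y, so it does not yield.

does not yield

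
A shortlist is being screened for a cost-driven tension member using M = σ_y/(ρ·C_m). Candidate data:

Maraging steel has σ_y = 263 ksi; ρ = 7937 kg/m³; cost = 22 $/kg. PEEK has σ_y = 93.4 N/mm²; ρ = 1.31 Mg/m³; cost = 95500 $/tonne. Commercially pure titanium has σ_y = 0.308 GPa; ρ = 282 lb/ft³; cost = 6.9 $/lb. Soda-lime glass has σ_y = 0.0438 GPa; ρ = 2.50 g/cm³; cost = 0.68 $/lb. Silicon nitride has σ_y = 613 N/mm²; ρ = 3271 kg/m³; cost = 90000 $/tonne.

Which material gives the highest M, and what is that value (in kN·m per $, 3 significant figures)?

soda-lime glass, M = 11.7 kN·m per $

Convert each candidate to consistent units, then evaluate M:
  maraging steel: σ_y = 1813 MPa, ρ = 7937 kg/m³, cost = 22.00 $/kg
  PEEK: σ_y = 93.40 MPa, ρ = 1310 kg/m³, cost = 95.50 $/kg
  commercially pure titanium: σ_y = 308.0 MPa, ρ = 4517 kg/m³, cost = 15.21 $/kg
  soda-lime glass: σ_y = 43.80 MPa, ρ = 2500 kg/m³, cost = 1.499 $/kg
  silicon nitride: σ_y = 613.0 MPa, ρ = 3271 kg/m³, cost = 90.00 $/kg
  soda-lime glass: M = 11.7 kN·m per $
  maraging steel: M = 10.4 kN·m per $
  commercially pure titanium: M = 4.48 kN·m per $
  silicon nitride: M = 2.08 kN·m per $
  PEEK: M = 0.747 kN·m per $
Soda-lime glass has the largest M.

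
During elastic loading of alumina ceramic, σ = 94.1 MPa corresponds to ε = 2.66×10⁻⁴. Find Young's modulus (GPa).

354 GPa

E = σ/ε = 94.1 MPa / 2.66×10⁻⁴ = 353800 MPa = 354 GPa.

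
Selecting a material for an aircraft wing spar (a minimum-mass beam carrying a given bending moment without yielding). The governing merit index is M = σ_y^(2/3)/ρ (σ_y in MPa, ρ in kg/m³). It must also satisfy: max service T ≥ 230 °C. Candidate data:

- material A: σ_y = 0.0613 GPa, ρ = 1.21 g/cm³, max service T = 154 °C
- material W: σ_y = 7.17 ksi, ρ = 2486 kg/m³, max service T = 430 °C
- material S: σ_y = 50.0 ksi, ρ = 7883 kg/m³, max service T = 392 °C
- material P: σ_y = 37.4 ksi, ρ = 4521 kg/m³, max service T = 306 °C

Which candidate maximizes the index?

Screen on constraints: max service T ≥ 230 °C. Survivors: material W, material S, material P.
Putting every candidate on a common basis:
  material W: σ_y = 49.44 MPa, ρ = 2486 kg/m³
  material S: σ_y = 344.7 MPa, ρ = 7883 kg/m³
  material P: σ_y = 257.9 MPa, ρ = 4521 kg/m³
  material P: M = 8.96×10⁻³
  material S: M = 6.24×10⁻³
  material W: M = 5.42×10⁻³
The maximum is for material P.

material P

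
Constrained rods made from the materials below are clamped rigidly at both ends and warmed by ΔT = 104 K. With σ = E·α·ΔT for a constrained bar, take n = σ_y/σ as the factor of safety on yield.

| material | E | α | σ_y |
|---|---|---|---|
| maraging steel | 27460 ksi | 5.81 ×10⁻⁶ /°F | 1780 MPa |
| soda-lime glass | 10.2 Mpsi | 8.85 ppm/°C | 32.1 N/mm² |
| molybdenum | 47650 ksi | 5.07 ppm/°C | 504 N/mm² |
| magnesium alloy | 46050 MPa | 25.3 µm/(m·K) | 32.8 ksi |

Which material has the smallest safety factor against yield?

In consistent units (E in GPa, α in ×10⁻⁶/K, σ_y in MPa):
  maraging steel: E = 189.3, α = 10.5, σ_y = 1780 → σ = 206 MPa, n = 8.64
  soda-lime glass: E = 70.33, α = 8.85, σ_y = 32.10 → σ = 64.7 MPa, n = 0.496
  molybdenum: E = 328.5, α = 5.07, σ_y = 504.0 → σ = 173 MPa, n = 2.91
  magnesium alloy: E = 46.05, α = 25.3, σ_y = 226.1 → σ = 121 MPa, n = 1.87
Smallest n: soda-lime glass with n = 0.496.

soda-lime glass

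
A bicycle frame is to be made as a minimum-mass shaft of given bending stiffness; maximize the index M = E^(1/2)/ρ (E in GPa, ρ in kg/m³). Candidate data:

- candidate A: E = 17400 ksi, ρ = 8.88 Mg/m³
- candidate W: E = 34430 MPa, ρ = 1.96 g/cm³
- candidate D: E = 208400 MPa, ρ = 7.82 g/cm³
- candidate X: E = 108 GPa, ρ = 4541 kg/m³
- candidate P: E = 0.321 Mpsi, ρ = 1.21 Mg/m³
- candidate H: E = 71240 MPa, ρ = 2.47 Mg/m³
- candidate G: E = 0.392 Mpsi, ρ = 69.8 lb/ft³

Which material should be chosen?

In SI units:
  candidate A: E = 120.0 GPa, ρ = 8880 kg/m³
  candidate W: E = 34.43 GPa, ρ = 1960 kg/m³
  candidate D: E = 208.4 GPa, ρ = 7820 kg/m³
  candidate X: E = 108.0 GPa, ρ = 4541 kg/m³
  candidate P: E = 2.213 GPa, ρ = 1210 kg/m³
  candidate H: E = 71.24 GPa, ρ = 2470 kg/m³
  candidate G: E = 2.703 GPa, ρ = 1118 kg/m³
  candidate H: M = 3.42×10⁻³
  candidate W: M = 2.99×10⁻³
  candidate X: M = 2.29×10⁻³
  candidate D: M = 1.85×10⁻³
  candidate G: M = 1.47×10⁻³
  candidate A: M = 1.23×10⁻³
  candidate P: M = 1.23×10⁻³
The maximum is for candidate H.

candidate H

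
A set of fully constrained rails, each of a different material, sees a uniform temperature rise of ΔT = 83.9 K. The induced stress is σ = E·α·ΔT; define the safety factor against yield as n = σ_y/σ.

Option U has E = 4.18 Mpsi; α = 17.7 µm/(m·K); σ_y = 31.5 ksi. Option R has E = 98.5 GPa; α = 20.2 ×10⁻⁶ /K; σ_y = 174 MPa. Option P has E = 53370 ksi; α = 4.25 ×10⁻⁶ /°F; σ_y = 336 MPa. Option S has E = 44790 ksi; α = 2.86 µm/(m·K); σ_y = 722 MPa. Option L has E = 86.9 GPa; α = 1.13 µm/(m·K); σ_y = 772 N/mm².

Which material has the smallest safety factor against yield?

Converting E to GPa, α to ×10⁻⁶/K, σ_y to MPa, then σ and n for each:
  option U: E = 28.82, α = 17.7, σ_y = 217.2 → σ = 42.8 MPa, n = 5.07
  option R: E = 98.50, α = 20.2, σ_y = 174.0 → σ = 167 MPa, n = 1.04
  option P: E = 368.0, α = 7.65, σ_y = 336.0 → σ = 236 MPa, n = 1.42
  option S: E = 308.8, α = 2.86, σ_y = 722.0 → σ = 74.1 MPa, n = 9.74
  option L: E = 86.90, α = 1.13, σ_y = 772.0 → σ = 8.24 MPa, n = 93.7
Smallest n: option R with n = 1.04.

option R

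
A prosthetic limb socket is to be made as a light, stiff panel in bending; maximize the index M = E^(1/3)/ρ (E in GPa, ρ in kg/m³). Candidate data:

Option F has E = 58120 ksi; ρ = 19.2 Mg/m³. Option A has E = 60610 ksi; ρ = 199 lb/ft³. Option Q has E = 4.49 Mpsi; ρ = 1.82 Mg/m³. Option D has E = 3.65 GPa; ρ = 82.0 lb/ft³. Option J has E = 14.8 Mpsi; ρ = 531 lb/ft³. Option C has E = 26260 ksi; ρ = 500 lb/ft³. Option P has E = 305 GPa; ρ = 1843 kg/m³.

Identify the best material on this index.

option P

In SI units:
  option F: E = 400.7 GPa, ρ = 19200 kg/m³
  option A: E = 417.9 GPa, ρ = 3188 kg/m³
  option Q: E = 30.96 GPa, ρ = 1820 kg/m³
  option D: E = 3.650 GPa, ρ = 1314 kg/m³
  option J: E = 102.0 GPa, ρ = 8506 kg/m³
  option C: E = 181.1 GPa, ρ = 8009 kg/m³
  option P: E = 305.0 GPa, ρ = 1843 kg/m³
  option P: M = 3.65×10⁻³
  option A: M = 2.35×10⁻³
  option Q: M = 1.73×10⁻³
  option D: M = 1.17×10⁻³
  option C: M = 0.706×10⁻³
  option J: M = 0.549×10⁻³
  option F: M = 0.384×10⁻³
The maximum is for option P.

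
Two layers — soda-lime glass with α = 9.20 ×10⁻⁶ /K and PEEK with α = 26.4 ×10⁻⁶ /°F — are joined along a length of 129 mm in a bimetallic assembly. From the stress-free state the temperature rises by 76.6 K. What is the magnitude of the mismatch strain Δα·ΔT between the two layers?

2.94×10⁻³

PEEK: α = 26.4×10⁻⁶/°F × 9/5 = 47.5×10⁻⁶/K.
Δα = |9.20 − 47.5|×10⁻⁶/K = 38.3×10⁻⁶/K.
Mismatch strain = Δα·ΔT = 38.3×10⁻⁶ × 76.6 = 2.94×10⁻³.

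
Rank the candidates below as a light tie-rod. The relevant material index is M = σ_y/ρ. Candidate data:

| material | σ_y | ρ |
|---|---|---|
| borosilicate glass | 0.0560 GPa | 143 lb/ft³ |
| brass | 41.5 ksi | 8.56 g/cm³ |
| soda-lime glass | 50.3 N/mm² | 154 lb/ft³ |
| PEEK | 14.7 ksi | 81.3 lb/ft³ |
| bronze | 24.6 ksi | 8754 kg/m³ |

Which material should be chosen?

PEEK

In SI units:
  borosilicate glass: σ_y = 56.00 MPa, ρ = 2291 kg/m³
  brass: σ_y = 286.1 MPa, ρ = 8560 kg/m³
  soda-lime glass: σ_y = 50.30 MPa, ρ = 2467 kg/m³
  PEEK: σ_y = 101.4 MPa, ρ = 1302 kg/m³
  bronze: σ_y = 169.6 MPa, ρ = 8754 kg/m³
  PEEK: M = 77.8 kN·m/kg
  brass: M = 33.4 kN·m/kg
  borosilicate glass: M = 24.4 kN·m/kg
  soda-lime glass: M = 20.4 kN·m/kg
  bronze: M = 19.4 kN·m/kg
PEEK has the largest M.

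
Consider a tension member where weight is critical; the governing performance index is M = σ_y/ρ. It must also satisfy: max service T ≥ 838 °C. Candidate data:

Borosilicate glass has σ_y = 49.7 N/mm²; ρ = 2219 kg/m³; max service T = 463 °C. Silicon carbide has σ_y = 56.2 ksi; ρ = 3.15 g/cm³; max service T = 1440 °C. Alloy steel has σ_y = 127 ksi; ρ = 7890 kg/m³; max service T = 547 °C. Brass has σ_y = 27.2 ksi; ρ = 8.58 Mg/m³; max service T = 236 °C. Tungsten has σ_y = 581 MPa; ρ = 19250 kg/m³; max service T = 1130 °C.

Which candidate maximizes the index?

Screen on constraints: max service T ≥ 838 °C. Survivors: silicon carbide, tungsten.
After converting to SI:
  silicon carbide: σ_y = 387.5 MPa, ρ = 3150 kg/m³
  tungsten: σ_y = 581.0 MPa, ρ = 19250 kg/m³
  silicon carbide: M = 123 kN·m/kg
  tungsten: M = 30.2 kN·m/kg
The maximum is for silicon carbide.

silicon carbide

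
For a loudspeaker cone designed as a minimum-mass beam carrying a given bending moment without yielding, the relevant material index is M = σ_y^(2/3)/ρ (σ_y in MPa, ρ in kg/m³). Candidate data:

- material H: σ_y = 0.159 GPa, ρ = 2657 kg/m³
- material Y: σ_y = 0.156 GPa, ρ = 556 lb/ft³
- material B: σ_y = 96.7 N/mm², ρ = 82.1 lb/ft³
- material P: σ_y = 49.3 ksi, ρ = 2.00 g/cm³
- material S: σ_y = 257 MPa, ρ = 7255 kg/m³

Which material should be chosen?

material P

Putting every candidate on a common basis:
  material H: σ_y = 159.0 MPa, ρ = 2657 kg/m³
  material Y: σ_y = 156.0 MPa, ρ = 8906 kg/m³
  material B: σ_y = 96.70 MPa, ρ = 1315 kg/m³
  material P: σ_y = 339.9 MPa, ρ = 2000 kg/m³
  material S: σ_y = 257.0 MPa, ρ = 7255 kg/m³
  material P: M = 24.4×10⁻³
  material B: M = 16.0×10⁻³
  material H: M = 11.0×10⁻³
  material S: M = 5.57×10⁻³
  material Y: M = 3.25×10⁻³
Highest index: material P.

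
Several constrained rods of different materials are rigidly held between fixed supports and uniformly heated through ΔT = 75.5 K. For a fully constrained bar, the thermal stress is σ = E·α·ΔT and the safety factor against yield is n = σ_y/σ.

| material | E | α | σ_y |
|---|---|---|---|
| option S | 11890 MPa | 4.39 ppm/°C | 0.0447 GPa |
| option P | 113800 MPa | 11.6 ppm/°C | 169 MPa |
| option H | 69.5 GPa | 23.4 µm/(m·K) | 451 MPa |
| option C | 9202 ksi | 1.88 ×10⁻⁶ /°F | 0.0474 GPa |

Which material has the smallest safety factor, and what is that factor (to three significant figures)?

With everything in SI (GPa, ×10⁻⁶/K, MPa):
  option S: E = 11.89, α = 4.39, σ_y = 44.70 → σ = 3.94 MPa, n = 11.3
  option P: E = 113.8, α = 11.6, σ_y = 169.0 → σ = 99.7 MPa, n = 1.70
  option H: E = 69.50, α = 23.4, σ_y = 451.0 → σ = 123 MPa, n = 3.67
  option C: E = 63.45, α = 3.38, σ_y = 47.40 → σ = 16.2 MPa, n = 2.92
Option P has the lowest safety factor, n = 1.70.

option P, n = 1.70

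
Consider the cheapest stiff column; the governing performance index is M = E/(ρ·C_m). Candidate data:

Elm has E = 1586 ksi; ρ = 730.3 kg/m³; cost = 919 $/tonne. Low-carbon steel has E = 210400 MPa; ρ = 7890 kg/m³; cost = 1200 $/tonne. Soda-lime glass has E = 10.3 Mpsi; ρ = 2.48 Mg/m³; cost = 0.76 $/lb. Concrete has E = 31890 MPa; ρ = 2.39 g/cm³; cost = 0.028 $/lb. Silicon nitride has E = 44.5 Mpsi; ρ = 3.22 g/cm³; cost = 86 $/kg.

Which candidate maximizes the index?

concrete

Putting every candidate on a common basis:
  elm: E = 10.94 GPa, ρ = 730.3 kg/m³, cost = 0.9190 $/kg
  low-carbon steel: E = 210.4 GPa, ρ = 7890 kg/m³, cost = 1.200 $/kg
  soda-lime glass: E = 71.02 GPa, ρ = 2480 kg/m³, cost = 1.675 $/kg
  concrete: E = 31.89 GPa, ρ = 2390 kg/m³, cost = 0.06173 $/kg
  silicon nitride: E = 306.8 GPa, ρ = 3220 kg/m³, cost = 86.00 $/kg
  concrete: M = 216 MN·m per $
  low-carbon steel: M = 22.2 MN·m per $
  soda-lime glass: M = 17.1 MN·m per $
  elm: M = 16.3 MN·m per $
  silicon nitride: M = 1.11 MN·m per $
The maximum is for concrete.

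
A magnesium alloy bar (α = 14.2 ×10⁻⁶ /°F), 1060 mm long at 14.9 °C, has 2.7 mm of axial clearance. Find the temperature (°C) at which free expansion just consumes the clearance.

115 °C

α = 14.2×10⁻⁶/°F × 9/5 = 25.6×10⁻⁶/K.
α·L₀·ΔT = 2.7 mm ⇒ ΔT = 2.7 / (25.6×10⁻⁶ × 1060.0) = 99.65 K.
T = 14.9 + 99.65 = 114.6 °C.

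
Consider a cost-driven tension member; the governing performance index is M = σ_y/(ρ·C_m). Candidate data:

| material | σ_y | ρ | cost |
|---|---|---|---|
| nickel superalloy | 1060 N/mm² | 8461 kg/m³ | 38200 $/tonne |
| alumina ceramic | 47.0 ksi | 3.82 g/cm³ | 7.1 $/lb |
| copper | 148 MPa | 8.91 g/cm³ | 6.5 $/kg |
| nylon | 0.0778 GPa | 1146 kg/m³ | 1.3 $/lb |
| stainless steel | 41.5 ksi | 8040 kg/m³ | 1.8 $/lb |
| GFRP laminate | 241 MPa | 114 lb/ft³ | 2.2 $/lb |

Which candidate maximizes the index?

After converting to SI:
  nickel superalloy: σ_y = 1060 MPa, ρ = 8461 kg/m³, cost = 38.20 $/kg
  alumina ceramic: σ_y = 324.1 MPa, ρ = 3820 kg/m³, cost = 15.65 $/kg
  copper: σ_y = 148.0 MPa, ρ = 8910 kg/m³, cost = 6.500 $/kg
  nylon: σ_y = 77.80 MPa, ρ = 1146 kg/m³, cost = 2.866 $/kg
  stainless steel: σ_y = 286.1 MPa, ρ = 8040 kg/m³, cost = 3.968 $/kg
  GFRP laminate: σ_y = 241.0 MPa, ρ = 1826 kg/m³, cost = 4.850 $/kg
  GFRP laminate: M = 27.2 kN·m per $
  nylon: M = 23.7 kN·m per $
  stainless steel: M = 8.97 kN·m per $
  alumina ceramic: M = 5.42 kN·m per $
  nickel superalloy: M = 3.28 kN·m per $
  copper: M = 2.56 kN·m per $
GFRP laminate has the largest M.

GFRP laminate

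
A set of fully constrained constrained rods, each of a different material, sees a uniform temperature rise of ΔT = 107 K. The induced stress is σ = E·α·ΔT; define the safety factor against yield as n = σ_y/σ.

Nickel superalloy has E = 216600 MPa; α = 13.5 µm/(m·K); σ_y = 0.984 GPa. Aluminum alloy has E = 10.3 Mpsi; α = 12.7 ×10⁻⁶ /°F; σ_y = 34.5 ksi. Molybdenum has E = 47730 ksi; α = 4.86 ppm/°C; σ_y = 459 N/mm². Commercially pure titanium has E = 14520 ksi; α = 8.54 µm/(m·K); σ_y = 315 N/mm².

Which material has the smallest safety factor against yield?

aluminum alloy

With everything in SI (GPa, ×10⁻⁶/K, MPa):
  nickel superalloy: E = 216.6, α = 13.5, σ_y = 984.0 → σ = 313 MPa, n = 3.14
  aluminum alloy: E = 71.02, α = 22.9, σ_y = 237.9 → σ = 174 MPa, n = 1.37
  molybdenum: E = 329.1, α = 4.86, σ_y = 459.0 → σ = 171 MPa, n = 2.68
  commercially pure titanium: E = 100.1, α = 8.54, σ_y = 315.0 → σ = 91.5 MPa, n = 3.44
Smallest n: aluminum alloy with n = 1.37.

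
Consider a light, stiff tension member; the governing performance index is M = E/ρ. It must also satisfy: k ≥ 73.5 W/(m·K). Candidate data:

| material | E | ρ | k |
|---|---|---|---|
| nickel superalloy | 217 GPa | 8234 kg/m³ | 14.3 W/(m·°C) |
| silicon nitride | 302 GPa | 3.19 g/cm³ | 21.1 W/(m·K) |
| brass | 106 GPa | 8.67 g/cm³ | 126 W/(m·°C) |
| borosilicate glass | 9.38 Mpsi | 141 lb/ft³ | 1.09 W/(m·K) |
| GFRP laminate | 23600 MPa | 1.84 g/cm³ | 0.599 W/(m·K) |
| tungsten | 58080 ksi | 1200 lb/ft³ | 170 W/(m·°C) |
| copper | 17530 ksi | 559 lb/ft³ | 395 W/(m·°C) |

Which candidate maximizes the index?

tungsten

Screen on constraints: k ≥ 73.5 W/(m·K). Survivors: brass, tungsten, copper.
Putting every candidate on a common basis:
  brass: E = 106.0 GPa, ρ = 8670 kg/m³
  tungsten: E = 400.4 GPa, ρ = 19220 kg/m³
  copper: E = 120.9 GPa, ρ = 8954 kg/m³
  tungsten: M = 20.8 MN·m/kg
  copper: M = 13.5 MN·m/kg
  brass: M = 12.2 MN·m/kg
Tungsten ranks first.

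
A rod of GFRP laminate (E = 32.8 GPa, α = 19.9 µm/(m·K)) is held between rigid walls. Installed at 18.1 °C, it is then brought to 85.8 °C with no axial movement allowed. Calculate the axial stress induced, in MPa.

44.2 MPa

ΔT = 67.70 K. Constrained thermal stress σ = E·α·ΔT = 32.80×10³ MPa × 19.9×10⁻⁶ × 67.70 = 44.2 MPa (compressive).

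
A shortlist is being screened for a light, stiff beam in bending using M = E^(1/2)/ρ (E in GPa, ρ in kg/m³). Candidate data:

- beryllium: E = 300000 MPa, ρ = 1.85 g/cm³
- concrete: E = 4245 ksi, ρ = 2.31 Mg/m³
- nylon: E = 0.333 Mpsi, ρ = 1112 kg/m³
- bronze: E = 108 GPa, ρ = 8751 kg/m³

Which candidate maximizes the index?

Putting every candidate on a common basis:
  beryllium: E = 300.0 GPa, ρ = 1850 kg/m³
  concrete: E = 29.27 GPa, ρ = 2310 kg/m³
  nylon: E = 2.296 GPa, ρ = 1112 kg/m³
  bronze: E = 108.0 GPa, ρ = 8751 kg/m³
  beryllium: M = 9.36×10⁻³
  concrete: M = 2.34×10⁻³
  nylon: M = 1.36×10⁻³
  bronze: M = 1.19×10⁻³
Beryllium has the largest M.

beryllium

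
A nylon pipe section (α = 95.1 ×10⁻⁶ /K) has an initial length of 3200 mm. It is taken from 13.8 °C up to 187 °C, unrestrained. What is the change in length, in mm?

ΔT = 187 − 13.8 = 173.2 K.
ΔL = α·L₀·ΔT = 95.1×10⁻⁶ × 3200 mm × 173.2 K = 52.7 mm.

52.7 mm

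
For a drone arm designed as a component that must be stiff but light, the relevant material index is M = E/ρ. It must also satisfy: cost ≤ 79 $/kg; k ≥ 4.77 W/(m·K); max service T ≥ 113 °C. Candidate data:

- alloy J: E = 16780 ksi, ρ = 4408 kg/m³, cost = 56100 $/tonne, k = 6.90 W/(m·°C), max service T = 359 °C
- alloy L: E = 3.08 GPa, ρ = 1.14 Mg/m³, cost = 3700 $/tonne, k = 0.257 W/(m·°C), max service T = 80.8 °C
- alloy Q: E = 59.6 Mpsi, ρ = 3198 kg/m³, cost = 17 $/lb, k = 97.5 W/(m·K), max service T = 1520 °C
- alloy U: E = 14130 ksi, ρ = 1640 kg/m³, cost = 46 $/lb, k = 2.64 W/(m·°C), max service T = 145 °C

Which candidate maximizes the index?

alloy Q

Screen on constraints: cost ≤ 79 $/kg; k ≥ 4.77 W/(m·K); max service T ≥ 113 °C. Survivors: alloy J, alloy Q.
Convert each candidate to consistent units, then evaluate M:
  alloy J: E = 115.7 GPa, ρ = 4408 kg/m³
  alloy Q: E = 410.9 GPa, ρ = 3198 kg/m³
  alloy Q: M = 128 MN·m/kg
  alloy J: M = 26.2 MN·m/kg
Alloy Q has the largest M.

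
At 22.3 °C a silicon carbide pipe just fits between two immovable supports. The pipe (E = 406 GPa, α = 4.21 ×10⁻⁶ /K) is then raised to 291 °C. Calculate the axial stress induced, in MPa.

ΔT = 268.7 K. Constrained thermal stress σ = E·α·ΔT = 406.0×10³ MPa × 4.21×10⁻⁶ × 268.7 = 459 MPa (compressive).

459 MPa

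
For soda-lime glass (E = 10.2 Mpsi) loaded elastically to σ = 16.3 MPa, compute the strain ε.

2.32×10⁻⁴

E = 10.2 Mpsi = 70.33 GPa = 70330 MPa.
ε = σ/E = 16.3 / 70330 = 2.32×10⁻⁴.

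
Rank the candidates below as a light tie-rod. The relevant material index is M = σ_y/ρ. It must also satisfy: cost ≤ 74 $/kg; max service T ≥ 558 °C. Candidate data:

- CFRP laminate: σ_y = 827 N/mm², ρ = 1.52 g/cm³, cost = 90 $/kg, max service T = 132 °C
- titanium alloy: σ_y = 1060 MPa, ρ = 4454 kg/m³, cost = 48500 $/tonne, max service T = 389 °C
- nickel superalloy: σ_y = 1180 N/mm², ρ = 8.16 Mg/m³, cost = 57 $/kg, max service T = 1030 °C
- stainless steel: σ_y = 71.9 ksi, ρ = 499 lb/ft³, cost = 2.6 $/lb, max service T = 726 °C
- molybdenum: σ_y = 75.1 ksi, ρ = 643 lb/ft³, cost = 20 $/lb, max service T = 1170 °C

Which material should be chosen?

nickel superalloy

Screen on constraints: cost ≤ 74 $/kg; max service T ≥ 558 °C. Survivors: nickel superalloy, stainless steel, molybdenum.
Convert each candidate to consistent units, then evaluate M:
  nickel superalloy: σ_y = 1180 MPa, ρ = 8160 kg/m³
  stainless steel: σ_y = 495.7 MPa, ρ = 7993 kg/m³
  molybdenum: σ_y = 517.8 MPa, ρ = 10300 kg/m³
  nickel superalloy: M = 145 kN·m/kg
  stainless steel: M = 62.0 kN·m/kg
  molybdenum: M = 50.3 kN·m/kg
The maximum is for nickel superalloy.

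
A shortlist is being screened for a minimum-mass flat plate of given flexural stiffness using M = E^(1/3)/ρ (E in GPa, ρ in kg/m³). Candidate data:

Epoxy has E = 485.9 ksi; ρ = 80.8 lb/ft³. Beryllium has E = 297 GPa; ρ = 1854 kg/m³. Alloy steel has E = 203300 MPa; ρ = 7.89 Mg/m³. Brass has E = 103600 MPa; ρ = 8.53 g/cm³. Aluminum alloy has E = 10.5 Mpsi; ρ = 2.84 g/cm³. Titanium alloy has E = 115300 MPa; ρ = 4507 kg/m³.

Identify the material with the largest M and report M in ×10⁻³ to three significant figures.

Convert each candidate to consistent units, then evaluate M:
  epoxy: E = 3.350 GPa, ρ = 1294 kg/m³
  beryllium: E = 297.0 GPa, ρ = 1854 kg/m³
  alloy steel: E = 203.3 GPa, ρ = 7890 kg/m³
  brass: E = 103.6 GPa, ρ = 8530 kg/m³
  aluminum alloy: E = 72.39 GPa, ρ = 2840 kg/m³
  titanium alloy: E = 115.3 GPa, ρ = 4507 kg/m³
  beryllium: M = 3.60×10⁻³
  aluminum alloy: M = 1.47×10⁻³
  epoxy: M = 1.16×10⁻³
  titanium alloy: M = 1.08×10⁻³
  alloy steel: M = 0.745×10⁻³
  brass: M = 0.551×10⁻³
Highest index: beryllium.

beryllium, M = 3.60×10⁻³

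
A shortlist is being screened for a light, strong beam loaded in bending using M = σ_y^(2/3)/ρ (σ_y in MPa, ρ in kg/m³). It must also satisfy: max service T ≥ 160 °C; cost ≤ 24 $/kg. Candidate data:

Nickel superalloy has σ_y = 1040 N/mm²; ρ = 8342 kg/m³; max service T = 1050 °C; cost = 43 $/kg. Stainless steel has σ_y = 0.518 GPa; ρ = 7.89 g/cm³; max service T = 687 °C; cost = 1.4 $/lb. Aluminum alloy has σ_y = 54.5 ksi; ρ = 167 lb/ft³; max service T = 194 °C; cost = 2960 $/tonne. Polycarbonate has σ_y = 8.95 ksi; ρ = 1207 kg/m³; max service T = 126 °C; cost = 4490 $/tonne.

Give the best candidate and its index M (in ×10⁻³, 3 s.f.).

Screen on constraints: max service T ≥ 160 °C; cost ≤ 24 $/kg. Survivors: stainless steel, aluminum alloy.
Putting every candidate on a common basis:
  stainless steel: σ_y = 518.0 MPa, ρ = 7890 kg/m³
  aluminum alloy: σ_y = 375.8 MPa, ρ = 2675 kg/m³
  aluminum alloy: M = 19.5×10⁻³
  stainless steel: M = 8.17×10⁻³
Aluminum alloy has the largest M.

aluminum alloy, M = 19.5×10⁻³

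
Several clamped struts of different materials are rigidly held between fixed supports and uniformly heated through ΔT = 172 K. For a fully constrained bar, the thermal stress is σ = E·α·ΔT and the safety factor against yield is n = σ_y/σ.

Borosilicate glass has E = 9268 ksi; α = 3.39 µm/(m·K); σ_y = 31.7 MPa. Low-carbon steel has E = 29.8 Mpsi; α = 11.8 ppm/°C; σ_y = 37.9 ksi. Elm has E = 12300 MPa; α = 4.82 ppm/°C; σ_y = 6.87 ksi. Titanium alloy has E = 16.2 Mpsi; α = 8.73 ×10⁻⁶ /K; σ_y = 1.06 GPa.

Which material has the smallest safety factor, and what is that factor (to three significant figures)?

low-carbon steel, n = 0.627

Converting E to GPa, α to ×10⁻⁶/K, σ_y to MPa, then σ and n for each:
  borosilicate glass: E = 63.90, α = 3.39, σ_y = 31.70 → σ = 37.3 MPa, n = 0.851
  low-carbon steel: E = 205.5, α = 11.8, σ_y = 261.3 → σ = 417 MPa, n = 0.627
  elm: E = 12.30, α = 4.82, σ_y = 47.37 → σ = 10.2 MPa, n = 4.65
  titanium alloy: E = 111.7, α = 8.73, σ_y = 1060 → σ = 168 MPa, n = 6.32
Smallest n: low-carbon steel with n = 0.627.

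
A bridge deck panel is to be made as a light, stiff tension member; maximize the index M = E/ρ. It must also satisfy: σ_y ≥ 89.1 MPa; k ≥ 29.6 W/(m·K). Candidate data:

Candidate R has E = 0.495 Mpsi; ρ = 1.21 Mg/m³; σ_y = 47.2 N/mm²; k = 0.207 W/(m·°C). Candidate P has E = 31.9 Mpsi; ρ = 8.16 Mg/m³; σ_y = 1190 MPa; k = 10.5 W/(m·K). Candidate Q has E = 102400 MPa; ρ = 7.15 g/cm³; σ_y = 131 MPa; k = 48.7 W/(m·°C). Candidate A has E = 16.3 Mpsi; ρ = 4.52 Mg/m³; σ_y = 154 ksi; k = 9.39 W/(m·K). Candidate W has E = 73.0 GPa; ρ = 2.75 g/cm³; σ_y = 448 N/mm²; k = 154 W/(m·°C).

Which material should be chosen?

candidate W

Screen on constraints: σ_y ≥ 89.1 MPa; k ≥ 29.6 W/(m·K). Survivors: candidate Q, candidate W.
In SI units:
  candidate Q: E = 102.4 GPa, ρ = 7150 kg/m³
  candidate W: E = 73.00 GPa, ρ = 2750 kg/m³
  candidate W: M = 26.5 MN·m/kg
  candidate Q: M = 14.3 MN·m/kg
The maximum is for candidate W.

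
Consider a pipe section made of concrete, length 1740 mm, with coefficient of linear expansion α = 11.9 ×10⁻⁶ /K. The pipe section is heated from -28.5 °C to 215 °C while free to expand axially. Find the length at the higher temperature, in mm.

1745.0 mm

ΔT = 215 − (-28.5) = 243.5 K.
ΔL = α·L₀·ΔT = 11.9×10⁻⁶ × 1740 mm × 243.5 K = 5.04 mm.
L = L₀ + ΔL = 1740 + 5.04 = 1745.0 mm.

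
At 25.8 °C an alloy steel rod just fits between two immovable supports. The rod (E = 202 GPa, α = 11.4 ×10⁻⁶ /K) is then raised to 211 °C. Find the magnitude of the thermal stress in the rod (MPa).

426 MPa

ΔT = 185.2 K. Constrained thermal stress σ = E·α·ΔT = 202.0×10³ MPa × 11.4×10⁻⁶ × 185.2 = 426 MPa (compressive).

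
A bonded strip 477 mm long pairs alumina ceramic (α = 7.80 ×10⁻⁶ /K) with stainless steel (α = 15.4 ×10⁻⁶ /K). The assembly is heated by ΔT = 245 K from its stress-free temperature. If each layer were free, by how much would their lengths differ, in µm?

Δα = |7.80 − 15.4|×10⁻⁶/K = 7.60×10⁻⁶/K.
ΔL_mismatch = Δα·L·ΔT = 7.60×10⁻⁶ × 477.0 mm × 245.0 K = 888 µm.

888 µm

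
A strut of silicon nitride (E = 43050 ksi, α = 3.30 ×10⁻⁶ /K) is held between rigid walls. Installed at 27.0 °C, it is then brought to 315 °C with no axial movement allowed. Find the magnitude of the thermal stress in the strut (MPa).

282 MPa

E = 43050 ksi = 296.8 GPa.
ΔT = 288.0 K. Constrained thermal stress σ = E·α·ΔT = 296.8×10³ MPa × 3.30×10⁻⁶ × 288.0 = 282 MPa (compressive).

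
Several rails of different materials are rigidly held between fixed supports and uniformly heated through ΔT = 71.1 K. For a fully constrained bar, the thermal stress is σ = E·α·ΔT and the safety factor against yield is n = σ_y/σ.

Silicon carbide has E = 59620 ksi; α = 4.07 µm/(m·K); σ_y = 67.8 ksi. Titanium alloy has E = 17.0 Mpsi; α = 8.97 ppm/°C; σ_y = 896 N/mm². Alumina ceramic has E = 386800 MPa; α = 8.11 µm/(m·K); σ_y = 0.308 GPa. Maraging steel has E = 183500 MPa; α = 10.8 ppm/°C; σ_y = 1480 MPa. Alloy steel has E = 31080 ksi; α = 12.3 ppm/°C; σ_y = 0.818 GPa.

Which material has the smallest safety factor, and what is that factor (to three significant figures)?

alumina ceramic, n = 1.38

Per material, after unit conversion:
  silicon carbide: E = 411.1, α = 4.07, σ_y = 467.5 → σ = 119 MPa, n = 3.93
  titanium alloy: E = 117.2, α = 8.97, σ_y = 896.0 → σ = 74.8 MPa, n = 12.0
  alumina ceramic: E = 386.8, α = 8.11, σ_y = 308.0 → σ = 223 MPa, n = 1.38
  maraging steel: E = 183.5, α = 10.8, σ_y = 1480 → σ = 141 MPa, n = 10.5
  alloy steel: E = 214.3, α = 12.3, σ_y = 818.0 → σ = 187 MPa, n = 4.36
Smallest n: alumina ceramic with n = 1.38.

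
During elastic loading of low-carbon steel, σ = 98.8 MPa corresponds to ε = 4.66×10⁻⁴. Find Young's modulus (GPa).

212 GPa

E = σ/ε = 98.8 MPa / 4.66×10⁻⁴ = 212000 MPa = 212 GPa.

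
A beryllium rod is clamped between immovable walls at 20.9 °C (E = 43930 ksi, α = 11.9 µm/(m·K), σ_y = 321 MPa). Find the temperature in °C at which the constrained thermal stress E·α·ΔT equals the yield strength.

E = 43930 ksi = 302.9 GPa.
E·α·ΔT = 321.0 MPa ⇒ ΔT = 321.0 / (302.9×10³ × 11.9×10⁻⁶) = 89.06 K.
T = 20.9 + 89.06 = 110.0 °C.

110 °C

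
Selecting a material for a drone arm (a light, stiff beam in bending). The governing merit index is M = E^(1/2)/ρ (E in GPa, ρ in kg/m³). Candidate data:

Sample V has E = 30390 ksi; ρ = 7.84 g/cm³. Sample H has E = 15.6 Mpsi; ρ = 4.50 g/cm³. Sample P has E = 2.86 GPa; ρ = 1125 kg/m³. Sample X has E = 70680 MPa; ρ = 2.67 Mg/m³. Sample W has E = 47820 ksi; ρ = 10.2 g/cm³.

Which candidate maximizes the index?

sample X

Normalizing units and computing the index:
  sample V: E = 209.5 GPa, ρ = 7840 kg/m³
  sample H: E = 107.6 GPa, ρ = 4500 kg/m³
  sample P: E = 2.860 GPa, ρ = 1125 kg/m³
  sample X: E = 70.68 GPa, ρ = 2670 kg/m³
  sample W: E = 329.7 GPa, ρ = 10200 kg/m³
  sample X: M = 3.15×10⁻³
  sample H: M = 2.30×10⁻³
  sample V: M = 1.85×10⁻³
  sample W: M = 1.78×10⁻³
  sample P: M = 1.50×10⁻³
Sample X has the largest M.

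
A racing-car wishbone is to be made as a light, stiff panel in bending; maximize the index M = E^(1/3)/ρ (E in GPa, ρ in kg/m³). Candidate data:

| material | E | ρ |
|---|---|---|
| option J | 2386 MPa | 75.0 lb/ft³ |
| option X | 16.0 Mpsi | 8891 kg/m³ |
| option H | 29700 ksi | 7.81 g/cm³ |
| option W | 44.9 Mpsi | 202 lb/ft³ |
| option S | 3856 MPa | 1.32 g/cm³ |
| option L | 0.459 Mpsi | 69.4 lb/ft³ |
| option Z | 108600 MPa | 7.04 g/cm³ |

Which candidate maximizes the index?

option W

After converting to SI:
  option J: E = 2.386 GPa, ρ = 1201 kg/m³
  option X: E = 110.3 GPa, ρ = 8891 kg/m³
  option H: E = 204.8 GPa, ρ = 7810 kg/m³
  option W: E = 309.6 GPa, ρ = 3236 kg/m³
  option S: E = 3.856 GPa, ρ = 1320 kg/m³
  option L: E = 3.165 GPa, ρ = 1112 kg/m³
  option Z: E = 108.6 GPa, ρ = 7040 kg/m³
  option W: M = 2.09×10⁻³
  option L: M = 1.32×10⁻³
  option S: M = 1.19×10⁻³
  option J: M = 1.11×10⁻³
  option H: M = 0.755×10⁻³
  option Z: M = 0.678×10⁻³
  option X: M = 0.539×10⁻³
Highest index: option W.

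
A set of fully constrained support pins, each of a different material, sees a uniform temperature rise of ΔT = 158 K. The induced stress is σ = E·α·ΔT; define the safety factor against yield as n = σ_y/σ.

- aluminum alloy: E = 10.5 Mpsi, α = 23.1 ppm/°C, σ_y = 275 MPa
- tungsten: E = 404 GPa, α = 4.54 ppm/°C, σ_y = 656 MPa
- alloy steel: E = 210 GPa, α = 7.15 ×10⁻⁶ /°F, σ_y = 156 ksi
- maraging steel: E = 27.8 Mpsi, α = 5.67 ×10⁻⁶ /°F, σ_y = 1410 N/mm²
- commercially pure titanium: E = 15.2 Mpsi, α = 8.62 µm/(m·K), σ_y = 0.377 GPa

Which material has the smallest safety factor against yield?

aluminum alloy

Per material, after unit conversion:
  aluminum alloy: E = 72.39, α = 23.1, σ_y = 275.0 → σ = 264 MPa, n = 1.04
  tungsten: E = 404.0, α = 4.54, σ_y = 656.0 → σ = 290 MPa, n = 2.26
  alloy steel: E = 210.0, α = 12.9, σ_y = 1076 → σ = 427 MPa, n = 2.52
  maraging steel: E = 191.7, α = 10.2, σ_y = 1410 → σ = 309 MPa, n = 4.56
  commercially pure titanium: E = 104.8, α = 8.62, σ_y = 377.0 → σ = 143 MPa, n = 2.64
Smallest n: aluminum alloy with n = 1.04.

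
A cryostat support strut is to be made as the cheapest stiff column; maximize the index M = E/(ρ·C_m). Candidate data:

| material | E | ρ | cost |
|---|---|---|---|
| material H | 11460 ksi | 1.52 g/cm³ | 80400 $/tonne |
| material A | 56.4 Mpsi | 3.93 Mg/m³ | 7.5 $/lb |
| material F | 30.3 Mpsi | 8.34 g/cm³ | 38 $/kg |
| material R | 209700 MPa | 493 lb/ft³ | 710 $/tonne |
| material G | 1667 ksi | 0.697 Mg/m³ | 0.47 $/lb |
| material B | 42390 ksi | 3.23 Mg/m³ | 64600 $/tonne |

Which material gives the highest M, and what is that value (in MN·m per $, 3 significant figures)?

In SI units:
  material H: E = 79.01 GPa, ρ = 1520 kg/m³, cost = 80.40 $/kg
  material A: E = 388.9 GPa, ρ = 3930 kg/m³, cost = 16.53 $/kg
  material F: E = 208.9 GPa, ρ = 8340 kg/m³, cost = 38.00 $/kg
  material R: E = 209.7 GPa, ρ = 7897 kg/m³, cost = 0.7100 $/kg
  material G: E = 11.49 GPa, ρ = 697.0 kg/m³, cost = 1.036 $/kg
  material B: E = 292.3 GPa, ρ = 3230 kg/m³, cost = 64.60 $/kg
  material R: M = 37.4 MN·m per $
  material G: M = 15.9 MN·m per $
  material A: M = 5.98 MN·m per $
  material B: M = 1.40 MN·m per $
  material F: M = 0.659 MN·m per $
  material H: M = 0.647 MN·m per $
Material R has the largest M.

material R, M = 37.4 MN·m per $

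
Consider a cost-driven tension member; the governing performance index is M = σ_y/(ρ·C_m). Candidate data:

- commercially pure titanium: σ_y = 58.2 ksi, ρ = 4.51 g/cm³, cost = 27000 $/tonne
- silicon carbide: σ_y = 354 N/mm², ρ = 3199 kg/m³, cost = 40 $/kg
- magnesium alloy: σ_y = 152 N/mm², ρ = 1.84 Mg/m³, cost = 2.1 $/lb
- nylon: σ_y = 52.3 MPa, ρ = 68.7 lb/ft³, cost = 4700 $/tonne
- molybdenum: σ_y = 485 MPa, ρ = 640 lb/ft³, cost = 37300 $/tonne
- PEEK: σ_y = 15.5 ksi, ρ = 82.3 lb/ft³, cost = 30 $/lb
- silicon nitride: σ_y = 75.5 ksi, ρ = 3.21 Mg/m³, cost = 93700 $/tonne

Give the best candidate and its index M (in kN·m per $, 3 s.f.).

magnesium alloy, M = 17.8 kN·m per $

Normalizing units and computing the index:
  commercially pure titanium: σ_y = 401.3 MPa, ρ = 4510 kg/m³, cost = 27.00 $/kg
  silicon carbide: σ_y = 354.0 MPa, ρ = 3199 kg/m³, cost = 40.00 $/kg
  magnesium alloy: σ_y = 152.0 MPa, ρ = 1840 kg/m³, cost = 4.630 $/kg
  nylon: σ_y = 52.30 MPa, ρ = 1100 kg/m³, cost = 4.700 $/kg
  molybdenum: σ_y = 485.0 MPa, ρ = 10250 kg/m³, cost = 37.30 $/kg
  PEEK: σ_y = 106.9 MPa, ρ = 1318 kg/m³, cost = 66.14 $/kg
  silicon nitride: σ_y = 520.6 MPa, ρ = 3210 kg/m³, cost = 93.70 $/kg
  magnesium alloy: M = 17.8 kN·m per $
  nylon: M = 10.1 kN·m per $
  commercially pure titanium: M = 3.30 kN·m per $
  silicon carbide: M = 2.77 kN·m per $
  silicon nitride: M = 1.73 kN·m per $
  molybdenum: M = 1.27 kN·m per $
  PEEK: M = 1.23 kN·m per $
Magnesium alloy has the largest M.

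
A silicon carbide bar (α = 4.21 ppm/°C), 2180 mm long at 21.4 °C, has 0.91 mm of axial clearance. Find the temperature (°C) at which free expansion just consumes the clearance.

α·L₀·ΔT = 0.91 mm ⇒ ΔT = 0.91 / (4.21×10⁻⁶ × 2180.0) = 99.15 K.
T = 21.4 + 99.15 = 120.6 °C.

121 °C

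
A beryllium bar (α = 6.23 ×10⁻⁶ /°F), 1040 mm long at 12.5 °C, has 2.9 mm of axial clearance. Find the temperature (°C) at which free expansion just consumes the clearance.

α = 6.23×10⁻⁶/°F × 9/5 = 11.2×10⁻⁶/K.
α·L₀·ΔT = 2.9 mm ⇒ ΔT = 2.9 / (11.2×10⁻⁶ × 1040.0) = 248.7 K.
T = 12.5 + 248.7 = 261.2 °C.

261 °C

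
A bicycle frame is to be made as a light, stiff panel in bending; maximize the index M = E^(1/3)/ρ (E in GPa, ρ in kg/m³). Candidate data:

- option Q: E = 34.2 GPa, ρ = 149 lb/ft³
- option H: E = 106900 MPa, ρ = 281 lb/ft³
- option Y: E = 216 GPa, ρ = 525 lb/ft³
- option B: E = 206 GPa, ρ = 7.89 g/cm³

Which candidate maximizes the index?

Normalizing units and computing the index:
  option Q: E = 34.20 GPa, ρ = 2387 kg/m³
  option H: E = 106.9 GPa, ρ = 4501 kg/m³
  option Y: E = 216.0 GPa, ρ = 8410 kg/m³
  option B: E = 206.0 GPa, ρ = 7890 kg/m³
  option Q: M = 1.36×10⁻³
  option H: M = 1.05×10⁻³
  option B: M = 0.749×10⁻³
  option Y: M = 0.713×10⁻³
The maximum is for option Q.

option Q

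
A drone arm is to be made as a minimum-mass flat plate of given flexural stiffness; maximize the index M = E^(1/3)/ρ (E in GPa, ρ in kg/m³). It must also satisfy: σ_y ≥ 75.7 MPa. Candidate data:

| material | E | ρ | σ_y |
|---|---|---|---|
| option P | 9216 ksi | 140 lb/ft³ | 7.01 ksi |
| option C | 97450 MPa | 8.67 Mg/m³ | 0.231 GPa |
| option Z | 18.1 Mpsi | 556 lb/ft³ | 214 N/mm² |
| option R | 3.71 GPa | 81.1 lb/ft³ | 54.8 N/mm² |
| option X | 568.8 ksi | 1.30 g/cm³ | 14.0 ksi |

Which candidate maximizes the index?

Screen on constraints: σ_y ≥ 75.7 MPa. Survivors: option C, option Z, option X.
After converting to SI:
  option C: E = 97.45 GPa, ρ = 8670 kg/m³
  option Z: E = 124.8 GPa, ρ = 8906 kg/m³
  option X: E = 3.922 GPa, ρ = 1300 kg/m³
  option X: M = 1.21×10⁻³
  option Z: M = 0.561×10⁻³
  option C: M = 0.531×10⁻³
Option X ranks first.

option X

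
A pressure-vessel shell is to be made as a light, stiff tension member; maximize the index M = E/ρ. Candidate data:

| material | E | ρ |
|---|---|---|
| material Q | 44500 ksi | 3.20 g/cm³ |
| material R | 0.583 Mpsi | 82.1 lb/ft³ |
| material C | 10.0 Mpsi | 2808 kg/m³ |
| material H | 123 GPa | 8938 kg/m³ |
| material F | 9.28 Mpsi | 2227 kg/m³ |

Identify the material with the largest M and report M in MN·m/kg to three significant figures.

In SI units:
  material Q: E = 306.8 GPa, ρ = 3200 kg/m³
  material R: E = 4.020 GPa, ρ = 1315 kg/m³
  material C: E = 68.95 GPa, ρ = 2808 kg/m³
  material H: E = 123.0 GPa, ρ = 8938 kg/m³
  material F: E = 63.98 GPa, ρ = 2227 kg/m³
  material Q: M = 95.9 MN·m/kg
  material F: M = 28.7 MN·m/kg
  material C: M = 24.6 MN·m/kg
  material H: M = 13.8 MN·m/kg
  material R: M = 3.06 MN·m/kg
Material Q has the largest M.

material Q, M = 95.9 MN·m/kg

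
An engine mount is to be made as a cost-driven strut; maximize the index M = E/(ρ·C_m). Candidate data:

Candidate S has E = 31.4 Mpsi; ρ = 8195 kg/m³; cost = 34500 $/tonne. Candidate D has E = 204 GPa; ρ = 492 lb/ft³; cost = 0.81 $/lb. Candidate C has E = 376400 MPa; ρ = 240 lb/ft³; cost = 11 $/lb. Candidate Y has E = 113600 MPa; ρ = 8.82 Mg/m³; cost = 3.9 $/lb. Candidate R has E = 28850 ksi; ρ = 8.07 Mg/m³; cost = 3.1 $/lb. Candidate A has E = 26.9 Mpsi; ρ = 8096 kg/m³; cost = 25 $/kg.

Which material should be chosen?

Putting every candidate on a common basis:
  candidate S: E = 216.5 GPa, ρ = 8195 kg/m³, cost = 34.50 $/kg
  candidate D: E = 204.0 GPa, ρ = 7881 kg/m³, cost = 1.786 $/kg
  candidate C: E = 376.4 GPa, ρ = 3844 kg/m³, cost = 24.25 $/kg
  candidate Y: E = 113.6 GPa, ρ = 8820 kg/m³, cost = 8.598 $/kg
  candidate R: E = 198.9 GPa, ρ = 8070 kg/m³, cost = 6.834 $/kg
  candidate A: E = 185.5 GPa, ρ = 8096 kg/m³, cost = 25.00 $/kg
  candidate D: M = 14.5 MN·m per $
  candidate C: M = 4.04 MN·m per $
  candidate R: M = 3.61 MN·m per $
  candidate Y: M = 1.50 MN·m per $
  candidate A: M = 0.916 MN·m per $
  candidate S: M = 0.766 MN·m per $
The maximum is for candidate D.

candidate D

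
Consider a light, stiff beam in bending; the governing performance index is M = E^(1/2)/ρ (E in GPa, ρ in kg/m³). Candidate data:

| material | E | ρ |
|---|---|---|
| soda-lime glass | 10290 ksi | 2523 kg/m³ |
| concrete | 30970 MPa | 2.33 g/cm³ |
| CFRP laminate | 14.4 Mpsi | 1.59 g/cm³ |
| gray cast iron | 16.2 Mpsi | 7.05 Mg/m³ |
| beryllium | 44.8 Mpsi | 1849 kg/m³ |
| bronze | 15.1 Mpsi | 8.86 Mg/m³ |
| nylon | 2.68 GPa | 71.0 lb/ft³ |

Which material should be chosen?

Putting every candidate on a common basis:
  soda-lime glass: E = 70.95 GPa, ρ = 2523 kg/m³
  concrete: E = 30.97 GPa, ρ = 2330 kg/m³
  CFRP laminate: E = 99.28 GPa, ρ = 1590 kg/m³
  gray cast iron: E = 111.7 GPa, ρ = 7050 kg/m³
  beryllium: E = 308.9 GPa, ρ = 1849 kg/m³
  bronze: E = 104.1 GPa, ρ = 8860 kg/m³
  nylon: E = 2.680 GPa, ρ = 1137 kg/m³
  beryllium: M = 9.51×10⁻³
  CFRP laminate: M = 6.27×10⁻³
  soda-lime glass: M = 3.34×10⁻³
  concrete: M = 2.39×10⁻³
  gray cast iron: M = 1.50×10⁻³
  nylon: M = 1.44×10⁻³
  bronze: M = 1.15×10⁻³
Beryllium has the largest M.

beryllium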